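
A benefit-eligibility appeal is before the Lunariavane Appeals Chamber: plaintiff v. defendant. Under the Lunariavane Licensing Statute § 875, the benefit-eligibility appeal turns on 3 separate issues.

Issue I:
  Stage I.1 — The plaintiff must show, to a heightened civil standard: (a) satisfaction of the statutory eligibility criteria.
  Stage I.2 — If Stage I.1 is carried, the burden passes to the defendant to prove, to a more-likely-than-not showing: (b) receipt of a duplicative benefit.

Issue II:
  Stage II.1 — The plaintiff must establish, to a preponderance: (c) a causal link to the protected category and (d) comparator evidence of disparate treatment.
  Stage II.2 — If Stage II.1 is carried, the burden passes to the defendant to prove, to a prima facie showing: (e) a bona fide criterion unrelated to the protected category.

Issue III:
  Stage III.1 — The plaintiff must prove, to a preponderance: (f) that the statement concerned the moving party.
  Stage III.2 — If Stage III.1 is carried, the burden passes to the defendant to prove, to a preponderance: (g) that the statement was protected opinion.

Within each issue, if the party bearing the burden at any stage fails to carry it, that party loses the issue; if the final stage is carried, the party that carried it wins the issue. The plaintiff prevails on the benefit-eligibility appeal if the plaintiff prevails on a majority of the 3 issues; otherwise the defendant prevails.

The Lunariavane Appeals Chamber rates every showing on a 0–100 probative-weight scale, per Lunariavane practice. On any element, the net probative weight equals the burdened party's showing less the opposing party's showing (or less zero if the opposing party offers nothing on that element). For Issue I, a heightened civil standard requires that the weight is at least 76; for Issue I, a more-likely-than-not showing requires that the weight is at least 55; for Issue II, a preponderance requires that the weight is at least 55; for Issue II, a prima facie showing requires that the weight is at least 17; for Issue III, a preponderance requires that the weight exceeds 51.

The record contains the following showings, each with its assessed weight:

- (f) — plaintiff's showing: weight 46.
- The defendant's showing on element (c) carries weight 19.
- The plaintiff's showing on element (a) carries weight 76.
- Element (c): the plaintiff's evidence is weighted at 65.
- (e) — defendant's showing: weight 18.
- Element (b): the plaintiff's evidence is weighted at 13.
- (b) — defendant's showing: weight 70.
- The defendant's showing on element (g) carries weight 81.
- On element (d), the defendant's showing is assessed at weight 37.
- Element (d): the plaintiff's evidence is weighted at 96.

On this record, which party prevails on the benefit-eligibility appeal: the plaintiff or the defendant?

defendant

— Issue I —
Stage I.1 — burden on plaintiff; standard: a heightened civil standard (weight is at least 76).
    (a): 76 ≥ 76 [met]
  Stage I.1 carried; the burden shifts to the defendant.
Stage I.2 — burden on defendant; standard: a more-likely-than-not showing (weight is at least 55).
    (b): 70 − 13 = 57 ≥ 55 [met]
  Stage I.2 carried; the final stage is satisfied.
Every stage carried; the defendant prevails on this issue.
— Issue II —
Stage II.1 (plaintiff, a preponderance, weight is at least 55): (c) net 65−19=46 < 55 — fails; (d) net 96−37=59 ≥ 55 — meets.
  The plaintiff does not carry Stage II.1.
The analysis ends at Stage II.1; the defendant prevails on this issue.
— Issue III —
At Stage III.1 the plaintiff must meet a preponderance (weight exceeds 51): on (f) the weight is 46, ≤ 51, so (f) does not meet the standard.
  Not every element is met, so the plaintiff fails to carry Stage III.1.
The analysis ends at Stage III.1; the defendant prevails on this issue.
Per-issue: Issue I → defendant; Issue II → defendant; Issue III → defendant. The plaintiff must prevail on a majority of issues; overall, the defendant prevails.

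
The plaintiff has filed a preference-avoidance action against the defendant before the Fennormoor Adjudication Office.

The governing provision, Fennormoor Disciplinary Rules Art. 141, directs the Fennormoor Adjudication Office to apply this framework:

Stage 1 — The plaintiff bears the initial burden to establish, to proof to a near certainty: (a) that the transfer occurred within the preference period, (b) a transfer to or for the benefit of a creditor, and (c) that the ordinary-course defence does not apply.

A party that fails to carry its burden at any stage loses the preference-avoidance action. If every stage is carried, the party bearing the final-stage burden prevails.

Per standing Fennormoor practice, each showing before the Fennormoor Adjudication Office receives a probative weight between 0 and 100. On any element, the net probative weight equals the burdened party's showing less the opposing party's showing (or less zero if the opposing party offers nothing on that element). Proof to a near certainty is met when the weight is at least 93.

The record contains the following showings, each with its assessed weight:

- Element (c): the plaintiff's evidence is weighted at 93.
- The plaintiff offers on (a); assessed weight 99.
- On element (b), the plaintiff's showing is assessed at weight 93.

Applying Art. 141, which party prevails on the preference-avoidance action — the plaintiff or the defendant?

plaintiff

At Stage 1 the plaintiff must meet proof to a near certainty (weight is at least 93): on (a) the weight is 99, ≥ 93, so (a) meets the standard; on (b) the weight is 93, ≥ 93, so (b) meets the standard; on (c) the weight is 93, ≥ 93, so (c) meets the standard.
  The plaintiff carries the last stage.
Every stage carried; the plaintiff prevails.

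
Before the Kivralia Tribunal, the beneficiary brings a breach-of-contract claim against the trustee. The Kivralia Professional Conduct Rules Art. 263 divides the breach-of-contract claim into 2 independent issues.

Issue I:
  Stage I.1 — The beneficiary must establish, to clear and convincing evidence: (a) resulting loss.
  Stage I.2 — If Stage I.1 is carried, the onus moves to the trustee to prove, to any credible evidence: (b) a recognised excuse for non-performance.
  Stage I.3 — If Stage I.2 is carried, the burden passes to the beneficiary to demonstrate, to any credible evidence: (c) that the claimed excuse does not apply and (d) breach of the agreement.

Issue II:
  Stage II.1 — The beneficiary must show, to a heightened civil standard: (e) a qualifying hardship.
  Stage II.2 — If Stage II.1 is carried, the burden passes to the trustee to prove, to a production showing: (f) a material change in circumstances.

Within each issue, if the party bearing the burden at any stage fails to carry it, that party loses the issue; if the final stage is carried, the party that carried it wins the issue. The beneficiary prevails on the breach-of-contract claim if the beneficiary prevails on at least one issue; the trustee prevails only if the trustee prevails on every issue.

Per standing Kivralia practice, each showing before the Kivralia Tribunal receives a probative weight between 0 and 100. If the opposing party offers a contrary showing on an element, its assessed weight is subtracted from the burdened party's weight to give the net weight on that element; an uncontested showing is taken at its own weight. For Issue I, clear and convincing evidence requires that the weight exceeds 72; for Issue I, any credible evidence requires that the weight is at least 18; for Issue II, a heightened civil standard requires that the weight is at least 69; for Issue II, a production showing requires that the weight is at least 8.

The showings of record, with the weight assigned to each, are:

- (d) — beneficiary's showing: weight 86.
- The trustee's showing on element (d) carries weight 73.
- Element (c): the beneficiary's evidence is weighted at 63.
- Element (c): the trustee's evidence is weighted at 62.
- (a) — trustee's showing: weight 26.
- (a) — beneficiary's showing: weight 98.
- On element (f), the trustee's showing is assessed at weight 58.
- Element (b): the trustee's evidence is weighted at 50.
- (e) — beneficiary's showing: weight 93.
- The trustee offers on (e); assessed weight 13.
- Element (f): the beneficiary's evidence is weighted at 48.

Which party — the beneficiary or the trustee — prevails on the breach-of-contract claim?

— Issue I —
At Stage I.1 the beneficiary must meet clear and convincing evidence (weight exceeds 72): on (a) the weight is 98 less the opposing 26 gives net 72, ≤ 72, so (a) does not meet the standard.
  Not every element is met, so the beneficiary fails to carry Stage I.1.
So the trustee prevails on this issue.
— Issue II —
Stage II.1 — burden on beneficiary; standard: a heightened civil standard (weight is at least 69).
    (e): 93 − 13 = 80 ≥ 69 [met]
  Stage II.1 is satisfied; the onus moves to the trustee.
Stage II.2 — burden on trustee; standard: a production showing (weight is at least 8).
    (f): 58 − 48 = 10 ≥ 8 [met]
  Stage II.2 carried; the final stage is satisfied.
With every stage satisfied, the trustee prevails on this issue.
Per-issue: Issue I → trustee; Issue II → trustee. The beneficiary must prevail on at least one issue; overall, the trustee prevails.

trustee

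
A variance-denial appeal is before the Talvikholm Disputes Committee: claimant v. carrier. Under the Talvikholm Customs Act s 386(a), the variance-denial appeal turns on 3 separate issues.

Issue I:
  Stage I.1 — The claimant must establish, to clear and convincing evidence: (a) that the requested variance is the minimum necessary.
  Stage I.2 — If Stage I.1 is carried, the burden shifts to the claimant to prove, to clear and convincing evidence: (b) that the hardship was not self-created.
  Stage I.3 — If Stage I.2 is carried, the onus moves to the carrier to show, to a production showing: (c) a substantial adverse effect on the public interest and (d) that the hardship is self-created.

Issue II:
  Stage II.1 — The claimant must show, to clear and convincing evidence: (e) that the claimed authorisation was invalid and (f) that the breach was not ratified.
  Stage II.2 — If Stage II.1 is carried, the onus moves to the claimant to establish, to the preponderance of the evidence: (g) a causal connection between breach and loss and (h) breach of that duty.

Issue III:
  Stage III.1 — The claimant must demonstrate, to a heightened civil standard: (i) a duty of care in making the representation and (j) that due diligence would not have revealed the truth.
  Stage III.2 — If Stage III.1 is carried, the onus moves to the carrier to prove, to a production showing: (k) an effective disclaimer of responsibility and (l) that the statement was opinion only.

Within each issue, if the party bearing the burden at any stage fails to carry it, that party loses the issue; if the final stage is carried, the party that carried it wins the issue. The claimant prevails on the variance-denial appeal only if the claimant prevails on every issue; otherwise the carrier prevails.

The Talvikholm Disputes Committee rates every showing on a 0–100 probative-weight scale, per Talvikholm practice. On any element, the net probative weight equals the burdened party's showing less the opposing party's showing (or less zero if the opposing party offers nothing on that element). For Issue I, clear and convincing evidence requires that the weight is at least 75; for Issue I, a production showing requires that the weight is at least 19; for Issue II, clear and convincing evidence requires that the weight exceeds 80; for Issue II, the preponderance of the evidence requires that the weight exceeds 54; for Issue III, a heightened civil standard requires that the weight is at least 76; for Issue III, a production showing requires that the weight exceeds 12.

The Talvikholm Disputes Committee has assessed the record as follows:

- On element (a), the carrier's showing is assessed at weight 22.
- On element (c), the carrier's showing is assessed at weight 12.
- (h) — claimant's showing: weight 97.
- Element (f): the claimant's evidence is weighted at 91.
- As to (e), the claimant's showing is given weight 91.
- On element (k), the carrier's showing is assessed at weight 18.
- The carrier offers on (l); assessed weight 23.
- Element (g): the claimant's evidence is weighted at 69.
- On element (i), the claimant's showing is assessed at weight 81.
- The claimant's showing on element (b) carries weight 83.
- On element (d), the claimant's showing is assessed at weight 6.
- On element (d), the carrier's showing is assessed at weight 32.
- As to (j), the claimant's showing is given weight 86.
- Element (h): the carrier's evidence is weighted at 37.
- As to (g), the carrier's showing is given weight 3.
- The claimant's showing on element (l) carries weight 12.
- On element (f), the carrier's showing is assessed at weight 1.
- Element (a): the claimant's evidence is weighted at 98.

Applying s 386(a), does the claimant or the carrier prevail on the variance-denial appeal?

claimant

— Issue I —
Stage I.1 — burden on claimant; standard: clear and convincing evidence (weight is at least 75).
    (a): 98 − 22 = 76 ≥ 75 [met]
  Stage I.1 is satisfied; the claimant continues to bear the burden.
Stage I.2 — burden on claimant; standard: clear and convincing evidence (weight is at least 75).
    (b): 83 ≥ 75 [met]
  The claimant carries Stage I.2; the carrier now bears the burden.
Stage I.3 — burden on carrier; standard: a production showing (weight is at least 19).
    (c): 12 < 19 [not met]
    (d): 32 − 6 = 26 ≥ 19 [met]
  Not every element is met, so the carrier fails to carry Stage I.3.
The claimant prevails on this issue.
— Issue II —
At Stage II.1 the claimant must meet clear and convincing evidence (weight exceeds 80): on (e) the weight is 91, which does exceed 80, so (e) meets the standard; on (f) the weight is 91 less the opposing 1 gives net 90, > 80, so (f) meets the standard.
  Stage II.1 is satisfied; the claimant continues to bear the burden.
At Stage II.2 the claimant must meet the preponderance of the evidence (weight exceeds 54): on (g) the weight is 69 less the opposing 3 gives net 66, which does exceed 54, so (g) meets the standard; on (h) the weight is 97 less the opposing 37 gives net 60, > 54, so (h) meets the standard.
  All elements met at the final stage.
All stages carried — the claimant prevails on this issue.
— Issue III —
At Stage III.1 the claimant must meet a heightened civil standard (weight is at least 76): on (i) the weight is 81, which does reach 76, so (i) meets the standard; on (j) the weight is 86, ≥ 76, so (j) meets the standard.
  The claimant carries Stage III.1; the carrier now bears the burden.
At Stage III.2 the carrier must meet a production showing (weight exceeds 12): on (k) the weight is 18, which does exceed 12, so (k) meets the standard; on (l) the weight is 23 less the opposing 12 gives net 11, ≤ 12, so (l) does not meet the standard.
  Not every element is met, so the carrier fails to carry Stage III.2.
So the claimant prevails on this issue.
Per-issue: Issue I → claimant; Issue II → claimant; Issue III → claimant. The claimant must prevail on every issue; overall, the claimant prevails.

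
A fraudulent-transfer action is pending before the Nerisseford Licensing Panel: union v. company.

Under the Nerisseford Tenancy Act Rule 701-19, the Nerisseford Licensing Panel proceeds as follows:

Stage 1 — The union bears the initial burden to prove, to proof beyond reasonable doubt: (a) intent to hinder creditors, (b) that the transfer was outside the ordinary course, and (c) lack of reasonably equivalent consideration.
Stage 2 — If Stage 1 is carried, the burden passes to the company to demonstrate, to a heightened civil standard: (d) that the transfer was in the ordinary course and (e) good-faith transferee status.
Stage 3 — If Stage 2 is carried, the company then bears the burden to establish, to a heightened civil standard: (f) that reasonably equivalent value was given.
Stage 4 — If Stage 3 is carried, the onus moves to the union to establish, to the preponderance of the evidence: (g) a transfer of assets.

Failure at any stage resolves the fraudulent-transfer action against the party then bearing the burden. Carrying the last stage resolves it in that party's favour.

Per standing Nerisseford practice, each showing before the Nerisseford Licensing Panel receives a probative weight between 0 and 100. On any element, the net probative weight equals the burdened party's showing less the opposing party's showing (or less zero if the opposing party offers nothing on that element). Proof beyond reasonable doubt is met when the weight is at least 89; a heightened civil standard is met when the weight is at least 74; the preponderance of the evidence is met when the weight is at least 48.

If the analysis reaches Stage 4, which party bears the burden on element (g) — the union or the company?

union

Stage 4's rule assigns the burden to the union (to the preponderance of the evidence).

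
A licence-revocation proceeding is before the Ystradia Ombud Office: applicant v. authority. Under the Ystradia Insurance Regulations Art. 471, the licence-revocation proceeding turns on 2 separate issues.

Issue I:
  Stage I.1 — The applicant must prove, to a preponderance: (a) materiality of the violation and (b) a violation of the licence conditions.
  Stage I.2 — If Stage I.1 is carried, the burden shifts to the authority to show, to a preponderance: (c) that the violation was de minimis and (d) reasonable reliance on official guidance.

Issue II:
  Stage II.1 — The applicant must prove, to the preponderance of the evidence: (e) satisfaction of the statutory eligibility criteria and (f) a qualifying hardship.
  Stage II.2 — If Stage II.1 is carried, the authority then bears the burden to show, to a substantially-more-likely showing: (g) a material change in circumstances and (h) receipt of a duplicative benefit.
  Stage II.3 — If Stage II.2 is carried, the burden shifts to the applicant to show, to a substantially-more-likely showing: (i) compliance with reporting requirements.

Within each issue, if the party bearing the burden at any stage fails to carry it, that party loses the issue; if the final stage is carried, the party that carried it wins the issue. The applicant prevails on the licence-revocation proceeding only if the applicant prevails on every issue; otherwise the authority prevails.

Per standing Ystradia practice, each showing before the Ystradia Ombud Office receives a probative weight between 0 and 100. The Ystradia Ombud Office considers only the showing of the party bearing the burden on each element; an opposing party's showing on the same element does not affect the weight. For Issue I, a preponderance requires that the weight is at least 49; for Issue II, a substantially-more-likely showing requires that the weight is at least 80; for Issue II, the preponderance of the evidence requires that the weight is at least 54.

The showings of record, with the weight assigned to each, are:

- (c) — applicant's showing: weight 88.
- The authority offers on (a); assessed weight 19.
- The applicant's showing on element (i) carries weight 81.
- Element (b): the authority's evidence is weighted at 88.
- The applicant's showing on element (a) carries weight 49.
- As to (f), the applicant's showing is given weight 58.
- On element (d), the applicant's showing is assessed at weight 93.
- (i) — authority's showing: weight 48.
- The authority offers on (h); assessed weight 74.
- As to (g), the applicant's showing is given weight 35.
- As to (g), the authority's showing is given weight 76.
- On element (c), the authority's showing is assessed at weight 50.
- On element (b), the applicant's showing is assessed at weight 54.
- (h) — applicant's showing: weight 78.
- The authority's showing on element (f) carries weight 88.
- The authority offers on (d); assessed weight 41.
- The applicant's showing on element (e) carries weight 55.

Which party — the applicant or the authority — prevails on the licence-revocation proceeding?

— Issue I —
Stage I.1 (applicant, a preponderance, weight is at least 49): (a) 49 (authority's 19 disregarded) ≥ 49 — meets; (b) 54 (authority's 88 disregarded) ≥ 49 — meets.
  The applicant carries Stage I.1; the authority now bears the burden.
Stage I.2 (authority, a preponderance, weight is at least 49): (c) 50 (applicant's 88 disregarded) ≥ 49 — meets; (d) 41 (applicant's 93 disregarded) < 49 — fails.
  The authority does not carry Stage I.2.
The applicant prevails on this issue.
— Issue II —
Stage II.1 — burden on applicant; standard: the preponderance of the evidence (weight is at least 54).
    (e): 55 ≥ 54 [met]
    (f): 58 (authority's 88 disregarded) ≥ 54 [met]
  Stage II.1 carried; the burden shifts to the authority.
Stage II.2 — burden on authority; standard: a substantially-more-likely showing (weight is at least 80).
    (g): 76 (applicant's 35 disregarded) < 80 [not met]
    (h): 74 (applicant's 78 disregarded) < 80 [not met]
  Not every element is met, so the authority fails to carry Stage II.2.
The applicant prevails on this issue.
Per-issue: Issue I → applicant; Issue II → applicant. The applicant must prevail on every issue; overall, the applicant prevails.

applicant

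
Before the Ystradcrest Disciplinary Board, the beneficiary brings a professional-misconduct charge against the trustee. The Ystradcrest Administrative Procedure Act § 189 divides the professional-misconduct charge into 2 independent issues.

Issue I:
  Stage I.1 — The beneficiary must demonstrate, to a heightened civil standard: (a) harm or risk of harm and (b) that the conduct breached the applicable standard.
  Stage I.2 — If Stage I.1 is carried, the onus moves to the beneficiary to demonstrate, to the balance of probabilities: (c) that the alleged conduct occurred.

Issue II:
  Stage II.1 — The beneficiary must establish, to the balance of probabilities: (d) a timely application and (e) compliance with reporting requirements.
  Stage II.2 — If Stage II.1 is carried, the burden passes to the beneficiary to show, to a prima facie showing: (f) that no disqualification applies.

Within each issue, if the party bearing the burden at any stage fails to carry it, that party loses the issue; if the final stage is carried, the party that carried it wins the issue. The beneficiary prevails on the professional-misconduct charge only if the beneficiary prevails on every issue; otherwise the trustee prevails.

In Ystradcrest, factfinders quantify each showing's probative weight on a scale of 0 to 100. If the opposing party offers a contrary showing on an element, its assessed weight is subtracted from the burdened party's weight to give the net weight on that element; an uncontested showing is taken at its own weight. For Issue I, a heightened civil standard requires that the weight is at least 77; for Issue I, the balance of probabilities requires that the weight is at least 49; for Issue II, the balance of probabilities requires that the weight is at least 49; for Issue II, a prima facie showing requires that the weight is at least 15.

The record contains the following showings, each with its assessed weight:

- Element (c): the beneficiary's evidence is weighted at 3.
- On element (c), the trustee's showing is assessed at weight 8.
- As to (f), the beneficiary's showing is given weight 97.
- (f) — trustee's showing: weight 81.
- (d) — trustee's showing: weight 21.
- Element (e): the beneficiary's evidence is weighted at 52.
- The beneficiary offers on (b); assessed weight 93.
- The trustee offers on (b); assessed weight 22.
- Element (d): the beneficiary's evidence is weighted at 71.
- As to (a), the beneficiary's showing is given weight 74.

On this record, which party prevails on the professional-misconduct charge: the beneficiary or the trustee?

— Issue I —
Stage I.1 — burden on beneficiary; standard: a heightened civil standard (weight is at least 77).
    (a): 74 < 77 [not met]
    (b): 93 − 22 = 71 < 77 [not met]
  Stage I.1 not carried; the beneficiary fails its burden.
The trustee prevails on this issue.
— Issue II —
Stage II.1 — burden on beneficiary; standard: the balance of probabilities (weight is at least 49).
    (d): 71 − 21 = 50 ≥ 49 [met]
    (e): 52 ≥ 49 [met]
  Stage II.1 is satisfied; the beneficiary continues to bear the burden.
Stage II.2 — burden on beneficiary; standard: a prima facie showing (weight is at least 15).
    (f): 97 − 81 = 16 ≥ 15 [met]
  The beneficiary carries the last stage.
With every stage satisfied, the beneficiary prevails on this issue.
Per-issue: Issue I → trustee; Issue II → beneficiary. The beneficiary must prevail on every issue; overall, the trustee prevails.

trustee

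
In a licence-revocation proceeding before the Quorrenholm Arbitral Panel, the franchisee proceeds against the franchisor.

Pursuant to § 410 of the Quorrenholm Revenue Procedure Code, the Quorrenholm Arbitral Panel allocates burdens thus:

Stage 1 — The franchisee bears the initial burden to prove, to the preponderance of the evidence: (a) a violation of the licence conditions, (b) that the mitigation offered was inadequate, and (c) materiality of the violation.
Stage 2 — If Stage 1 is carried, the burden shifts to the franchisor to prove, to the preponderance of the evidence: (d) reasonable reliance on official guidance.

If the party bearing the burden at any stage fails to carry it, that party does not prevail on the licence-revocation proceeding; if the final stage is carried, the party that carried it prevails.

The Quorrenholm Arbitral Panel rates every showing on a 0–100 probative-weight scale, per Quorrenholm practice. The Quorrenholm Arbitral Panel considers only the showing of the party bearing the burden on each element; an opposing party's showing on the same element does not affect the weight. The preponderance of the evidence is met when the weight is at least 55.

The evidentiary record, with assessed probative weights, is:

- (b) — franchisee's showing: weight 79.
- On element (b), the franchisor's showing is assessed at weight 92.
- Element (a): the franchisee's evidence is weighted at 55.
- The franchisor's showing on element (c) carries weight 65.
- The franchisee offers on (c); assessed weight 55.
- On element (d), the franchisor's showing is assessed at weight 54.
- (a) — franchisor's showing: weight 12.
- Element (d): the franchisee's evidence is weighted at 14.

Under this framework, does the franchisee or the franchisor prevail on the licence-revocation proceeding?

Stage 1 (franchisee, the preponderance of the evidence, weight is at least 55): (a) 55 (franchisor's 12 disregarded) ≥ 55 — meets; (b) 79 (franchisor's 92 disregarded) ≥ 55 — meets; (c) 55 (franchisor's 65 disregarded) ≥ 55 — meets.
  Stage 1 carried; the burden shifts to the franchisor.
Stage 2 (franchisor, the preponderance of the evidence, weight is at least 55): (d) 54 (franchisee's 14 disregarded) < 55 — fails.
  Not every element is met, so the franchisor fails to carry Stage 2.
The analysis ends at Stage 2; the franchisee prevails.

franchisee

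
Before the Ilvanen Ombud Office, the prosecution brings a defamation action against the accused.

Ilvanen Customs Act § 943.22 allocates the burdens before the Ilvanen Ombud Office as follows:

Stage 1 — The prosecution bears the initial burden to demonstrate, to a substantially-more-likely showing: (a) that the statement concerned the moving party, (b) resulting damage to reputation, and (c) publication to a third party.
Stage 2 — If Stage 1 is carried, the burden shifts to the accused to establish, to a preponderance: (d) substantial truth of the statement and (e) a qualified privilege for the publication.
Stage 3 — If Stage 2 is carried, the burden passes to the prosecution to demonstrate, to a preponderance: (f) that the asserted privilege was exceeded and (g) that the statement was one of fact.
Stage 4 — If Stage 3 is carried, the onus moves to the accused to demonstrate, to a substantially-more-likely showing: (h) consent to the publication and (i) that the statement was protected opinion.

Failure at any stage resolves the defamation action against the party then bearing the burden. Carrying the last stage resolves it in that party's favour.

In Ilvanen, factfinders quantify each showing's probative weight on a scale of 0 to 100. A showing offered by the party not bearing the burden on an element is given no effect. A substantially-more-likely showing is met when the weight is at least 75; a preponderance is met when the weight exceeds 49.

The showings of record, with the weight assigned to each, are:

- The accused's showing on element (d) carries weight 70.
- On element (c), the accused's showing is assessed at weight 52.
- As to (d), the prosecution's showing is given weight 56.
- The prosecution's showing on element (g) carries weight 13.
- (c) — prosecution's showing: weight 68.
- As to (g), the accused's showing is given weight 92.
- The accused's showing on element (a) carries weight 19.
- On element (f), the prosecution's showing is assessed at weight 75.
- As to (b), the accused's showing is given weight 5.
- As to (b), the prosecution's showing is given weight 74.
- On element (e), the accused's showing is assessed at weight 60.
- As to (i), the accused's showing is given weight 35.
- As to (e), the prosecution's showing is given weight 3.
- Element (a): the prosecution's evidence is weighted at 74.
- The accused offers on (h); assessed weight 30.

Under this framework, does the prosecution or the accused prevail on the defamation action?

At Stage 1 the prosecution must meet a substantially-more-likely showing (weight is at least 75): on (a) the weight is 74 (the accused's 19 is given no effect), < 75, so (a) does not meet the standard; on (b) the weight is 74 (the accused's 5 is given no effect), < 75, so (b) does not meet the standard; on (c) the weight is 68 (the accused's 52 is given no effect), which does not reach 75, so (c) does not meet the standard.
  The prosecution does not carry Stage 1.
The analysis ends at Stage 1; the accused prevails.

accused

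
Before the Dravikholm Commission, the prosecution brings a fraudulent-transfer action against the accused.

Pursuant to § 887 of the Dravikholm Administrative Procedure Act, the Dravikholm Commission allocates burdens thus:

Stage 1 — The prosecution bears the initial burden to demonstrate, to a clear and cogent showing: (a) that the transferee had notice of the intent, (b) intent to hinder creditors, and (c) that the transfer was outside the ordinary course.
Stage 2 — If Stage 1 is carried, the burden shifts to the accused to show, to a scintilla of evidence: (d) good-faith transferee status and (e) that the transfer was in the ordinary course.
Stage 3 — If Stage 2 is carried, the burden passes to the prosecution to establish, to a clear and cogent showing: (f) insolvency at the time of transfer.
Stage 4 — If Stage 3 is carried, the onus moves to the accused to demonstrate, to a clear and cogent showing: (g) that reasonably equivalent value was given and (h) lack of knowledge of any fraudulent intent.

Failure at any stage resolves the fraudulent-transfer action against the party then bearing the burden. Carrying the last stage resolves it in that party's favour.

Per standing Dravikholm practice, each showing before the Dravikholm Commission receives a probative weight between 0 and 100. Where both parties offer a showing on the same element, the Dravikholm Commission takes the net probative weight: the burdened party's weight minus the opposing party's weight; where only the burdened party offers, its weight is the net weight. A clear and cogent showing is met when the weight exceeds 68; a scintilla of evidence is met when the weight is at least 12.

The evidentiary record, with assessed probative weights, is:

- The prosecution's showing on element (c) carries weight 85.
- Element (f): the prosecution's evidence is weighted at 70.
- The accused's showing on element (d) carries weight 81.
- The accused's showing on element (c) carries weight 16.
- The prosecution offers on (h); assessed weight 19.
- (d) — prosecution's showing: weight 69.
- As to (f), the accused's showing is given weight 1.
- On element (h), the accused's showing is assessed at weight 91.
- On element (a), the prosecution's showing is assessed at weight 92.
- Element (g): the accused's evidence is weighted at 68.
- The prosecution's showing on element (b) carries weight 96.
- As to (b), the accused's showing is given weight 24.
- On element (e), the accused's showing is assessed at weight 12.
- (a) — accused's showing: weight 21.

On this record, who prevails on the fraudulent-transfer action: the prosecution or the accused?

At Stage 1 the prosecution must meet a clear and cogent showing (weight exceeds 68): on (a) the weight is 92 less the opposing 21 gives net 71, > 68, so (a) meets the standard; on (b) the weight is 96 less the opposing 24 gives net 72, which does exceed 68, so (b) meets the standard; on (c) the weight is 85 less the opposing 16 gives net 69, > 68, so (c) meets the standard.
  The prosecution carries Stage 1; the accused now bears the burden.
At Stage 2 the accused must meet a scintilla of evidence (weight is at least 12): on (d) the weight is 81 less the opposing 69 gives net 12, which does reach 12, so (d) meets the standard; on (e) the weight is 12, which does reach 12, so (e) meets the standard.
  All elements met. The burden passes to the prosecution.
At Stage 3 the prosecution must meet a clear and cogent showing (weight exceeds 68): on (f) the weight is 70 less the opposing 1 gives net 69, which does exceed 68, so (f) meets the standard.
  Stage 3 carried; the burden shifts to the accused.
At Stage 4 the accused must meet a clear and cogent showing (weight exceeds 68): on (g) the weight is 68, ≤ 68, so (g) does not meet the standard; on (h) the weight is 91 less the opposing 19 gives net 72, > 68, so (h) meets the standard.
  Stage 4 not carried; the accused fails its burden.
The prosecution prevails.

prosecution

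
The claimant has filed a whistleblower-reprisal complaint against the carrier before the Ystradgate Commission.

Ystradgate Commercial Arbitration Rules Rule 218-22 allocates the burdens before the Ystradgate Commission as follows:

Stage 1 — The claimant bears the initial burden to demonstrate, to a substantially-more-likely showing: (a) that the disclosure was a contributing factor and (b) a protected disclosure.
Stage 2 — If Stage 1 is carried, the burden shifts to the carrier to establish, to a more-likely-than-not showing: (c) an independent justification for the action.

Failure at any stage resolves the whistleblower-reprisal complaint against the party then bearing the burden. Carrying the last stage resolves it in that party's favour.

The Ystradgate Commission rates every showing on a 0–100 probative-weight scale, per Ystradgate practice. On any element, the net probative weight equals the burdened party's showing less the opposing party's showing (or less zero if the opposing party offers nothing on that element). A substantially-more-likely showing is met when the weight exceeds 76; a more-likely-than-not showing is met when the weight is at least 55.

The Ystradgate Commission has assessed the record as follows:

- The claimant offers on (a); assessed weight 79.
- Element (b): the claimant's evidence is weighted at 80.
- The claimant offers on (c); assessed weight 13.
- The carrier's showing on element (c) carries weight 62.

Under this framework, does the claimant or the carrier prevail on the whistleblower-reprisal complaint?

At Stage 1 the claimant must meet a substantially-more-likely showing (weight exceeds 76): on (a) the weight is 79, > 76, so (a) meets the standard; on (b) the weight is 80, which does exceed 76, so (b) meets the standard.
  The claimant carries Stage 1; the carrier now bears the burden.
At Stage 2 the carrier must meet a more-likely-than-not showing (weight is at least 55): on (c) the weight is 62 less the opposing 13 gives net 49, which does not reach 55, so (c) does not meet the standard.
  Stage 2 not carried; the carrier fails its burden.
The analysis ends at Stage 2; the claimant prevails.

claimant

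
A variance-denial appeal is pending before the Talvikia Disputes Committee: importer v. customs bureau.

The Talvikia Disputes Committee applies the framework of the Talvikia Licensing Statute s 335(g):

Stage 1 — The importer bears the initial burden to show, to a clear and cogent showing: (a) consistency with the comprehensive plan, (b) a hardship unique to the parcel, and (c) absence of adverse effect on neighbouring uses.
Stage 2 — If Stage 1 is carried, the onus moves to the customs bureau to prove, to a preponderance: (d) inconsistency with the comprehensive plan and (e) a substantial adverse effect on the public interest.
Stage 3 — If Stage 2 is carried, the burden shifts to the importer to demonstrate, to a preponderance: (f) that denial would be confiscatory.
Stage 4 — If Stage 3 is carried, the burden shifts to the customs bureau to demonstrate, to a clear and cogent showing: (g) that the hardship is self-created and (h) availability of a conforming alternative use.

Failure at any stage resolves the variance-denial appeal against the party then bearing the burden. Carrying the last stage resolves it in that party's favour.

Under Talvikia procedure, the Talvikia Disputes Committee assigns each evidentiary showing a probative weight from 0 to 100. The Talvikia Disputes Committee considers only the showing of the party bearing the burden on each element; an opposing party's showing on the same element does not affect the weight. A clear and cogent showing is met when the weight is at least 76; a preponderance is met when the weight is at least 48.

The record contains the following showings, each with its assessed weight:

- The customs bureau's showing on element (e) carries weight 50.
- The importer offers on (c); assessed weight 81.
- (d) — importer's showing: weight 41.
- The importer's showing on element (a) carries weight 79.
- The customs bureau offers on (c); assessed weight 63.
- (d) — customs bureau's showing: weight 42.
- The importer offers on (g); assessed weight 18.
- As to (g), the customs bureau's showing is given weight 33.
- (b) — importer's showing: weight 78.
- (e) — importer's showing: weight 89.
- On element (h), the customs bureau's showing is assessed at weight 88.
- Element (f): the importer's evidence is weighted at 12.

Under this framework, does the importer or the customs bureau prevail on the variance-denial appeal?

importer

Stage 1 (importer, a clear and cogent showing, weight is at least 76): (a) 79 ≥ 76 — meets; (b) 78 ≥ 76 — meets; (c) 81 (customs bureau's 63 disregarded) ≥ 76 — meets.
  Stage 1 carried; the burden shifts to the customs bureau.
Stage 2 (customs bureau, a preponderance, weight is at least 48): (d) 42 (importer's 41 disregarded) < 48 — fails; (e) 50 (importer's 89 disregarded) ≥ 48 — meets.
  Not every element is met, so the customs bureau fails to carry Stage 2.
The analysis ends at Stage 2; the importer prevails.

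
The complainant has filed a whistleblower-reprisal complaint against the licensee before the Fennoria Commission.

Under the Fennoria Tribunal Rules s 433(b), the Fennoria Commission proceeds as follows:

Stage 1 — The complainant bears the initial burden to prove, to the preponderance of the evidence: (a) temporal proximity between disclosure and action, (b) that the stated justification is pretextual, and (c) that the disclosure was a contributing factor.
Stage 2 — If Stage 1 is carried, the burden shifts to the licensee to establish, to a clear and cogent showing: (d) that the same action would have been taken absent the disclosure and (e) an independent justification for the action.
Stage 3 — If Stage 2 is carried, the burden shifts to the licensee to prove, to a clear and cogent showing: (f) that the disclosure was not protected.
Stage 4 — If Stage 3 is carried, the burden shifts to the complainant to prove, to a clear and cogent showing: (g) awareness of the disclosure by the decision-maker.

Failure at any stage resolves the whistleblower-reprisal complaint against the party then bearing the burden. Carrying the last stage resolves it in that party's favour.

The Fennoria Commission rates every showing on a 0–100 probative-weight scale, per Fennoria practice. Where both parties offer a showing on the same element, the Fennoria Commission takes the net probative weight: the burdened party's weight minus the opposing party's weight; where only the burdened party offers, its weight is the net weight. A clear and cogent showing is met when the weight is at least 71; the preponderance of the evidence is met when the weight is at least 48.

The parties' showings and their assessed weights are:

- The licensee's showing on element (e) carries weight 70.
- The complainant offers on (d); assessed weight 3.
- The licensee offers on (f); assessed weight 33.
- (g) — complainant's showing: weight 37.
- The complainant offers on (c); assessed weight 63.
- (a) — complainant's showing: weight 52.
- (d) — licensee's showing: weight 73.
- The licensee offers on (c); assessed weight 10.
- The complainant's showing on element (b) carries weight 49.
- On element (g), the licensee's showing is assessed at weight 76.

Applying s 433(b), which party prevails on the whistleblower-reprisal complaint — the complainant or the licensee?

At Stage 1 the complainant must meet the preponderance of the evidence (weight is at least 48): on (a) the weight is 52, which does reach 48, so (a) meets the standard; on (b) the weight is 49, ≥ 48, so (b) meets the standard; on (c) the weight is 63 less the opposing 10 gives net 53, which does reach 48, so (c) meets the standard.
  Stage 1 is satisfied; the onus moves to the licensee.
At Stage 2 the licensee must meet a clear and cogent showing (weight is at least 71): on (d) the weight is 73 less the opposing 3 gives net 70, which does not reach 71, so (d) does not meet the standard; on (e) the weight is 70, < 71, so (e) does not meet the standard.
  Not every element is met, so the licensee fails to carry Stage 2.
The analysis ends at Stage 2; the complainant prevails.

complainant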